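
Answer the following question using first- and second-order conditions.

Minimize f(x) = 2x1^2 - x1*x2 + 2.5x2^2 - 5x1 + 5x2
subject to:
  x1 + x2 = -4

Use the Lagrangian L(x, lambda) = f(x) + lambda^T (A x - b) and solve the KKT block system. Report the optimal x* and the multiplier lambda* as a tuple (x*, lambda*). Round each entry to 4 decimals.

Form the Lagrangian:
  L(x, lambda) = (1/2) x^T Q x + c^T x + lambda^T (A x - b)
Stationarity (grad_x L = 0): Q x + c + A^T lambda = 0.
Primal feasibility: A x = b.

This gives the KKT block system:
  [ Q   A^T ] [ x     ]   [-c ]
  [ A    0  ] [ lambda ] = [ b ]

Solving the linear system:
  x*      = (-1.2727, -2.7273)
  lambda* = (7.3636)
  f(x*)   = 11.0909

x* = (-1.2727, -2.7273), lambda* = (7.3636)


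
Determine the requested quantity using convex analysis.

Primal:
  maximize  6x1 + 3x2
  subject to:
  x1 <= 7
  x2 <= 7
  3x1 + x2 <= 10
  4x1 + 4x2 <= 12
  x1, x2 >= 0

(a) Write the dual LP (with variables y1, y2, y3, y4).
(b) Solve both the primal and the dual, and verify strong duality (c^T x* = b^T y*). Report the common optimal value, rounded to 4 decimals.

The standard primal-dual pair for 'max c^T x s.t. A x <= b, x >= 0' is:
  Dual:  min b^T y  s.t.  A^T y >= c,  y >= 0.

So the dual LP is:
  minimize  7y1 + 7y2 + 10y3 + 12y4
  subject to:
    y1 + 3y3 + 4y4 >= 6
    y2 + y3 + 4y4 >= 3
    y1, y2, y3, y4 >= 0

Solving the primal: x* = (3, 0).
  primal value c^T x* = 18.
Solving the dual: y* = (0, 0, 0, 1.5).
  dual value b^T y* = 18.
Strong duality: c^T x* = b^T y*. Confirmed.

18


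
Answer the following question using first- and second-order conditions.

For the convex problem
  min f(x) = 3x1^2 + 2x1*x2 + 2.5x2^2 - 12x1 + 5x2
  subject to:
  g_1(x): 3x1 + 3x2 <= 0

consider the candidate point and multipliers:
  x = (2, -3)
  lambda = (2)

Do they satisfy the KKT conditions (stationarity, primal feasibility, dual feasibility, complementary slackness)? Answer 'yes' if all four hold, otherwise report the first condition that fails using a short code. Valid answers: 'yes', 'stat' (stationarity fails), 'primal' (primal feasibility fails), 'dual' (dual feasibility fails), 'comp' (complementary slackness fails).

Gradient of f: grad f(x) = Q x + c = (-6, -6)
Constraint values g_i(x) = a_i^T x - b_i:
  g_1((2, -3)) = -3
Stationarity residual: grad f(x) + sum_i lambda_i a_i = (0, 0)
  -> stationarity OK
Primal feasibility (all g_i <= 0): OK
Dual feasibility (all lambda_i >= 0): OK
Complementary slackness (lambda_i * g_i(x) = 0 for all i): FAILS

Verdict: the first failing condition is complementary_slackness -> comp.

comp


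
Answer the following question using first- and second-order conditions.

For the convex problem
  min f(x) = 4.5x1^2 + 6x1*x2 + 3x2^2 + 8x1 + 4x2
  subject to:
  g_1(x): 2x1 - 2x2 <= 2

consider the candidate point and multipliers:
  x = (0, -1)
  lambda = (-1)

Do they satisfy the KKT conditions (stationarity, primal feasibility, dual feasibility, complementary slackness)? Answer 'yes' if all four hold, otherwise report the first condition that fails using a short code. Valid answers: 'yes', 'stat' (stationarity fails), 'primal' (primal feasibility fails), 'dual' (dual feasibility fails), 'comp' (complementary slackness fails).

Gradient of f: grad f(x) = Q x + c = (2, -2)
Constraint values g_i(x) = a_i^T x - b_i:
  g_1((0, -1)) = 0
Stationarity residual: grad f(x) + sum_i lambda_i a_i = (0, 0)
  -> stationarity OK
Primal feasibility (all g_i <= 0): OK
Dual feasibility (all lambda_i >= 0): FAILS
Complementary slackness (lambda_i * g_i(x) = 0 for all i): OK

Verdict: the first failing condition is dual_feasibility -> dual.

dual


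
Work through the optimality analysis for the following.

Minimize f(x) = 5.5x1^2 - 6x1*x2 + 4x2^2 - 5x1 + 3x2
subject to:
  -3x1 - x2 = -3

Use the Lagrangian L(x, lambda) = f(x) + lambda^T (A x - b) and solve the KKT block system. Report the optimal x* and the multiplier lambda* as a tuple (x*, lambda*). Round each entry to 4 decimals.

Form the Lagrangian:
  L(x, lambda) = (1/2) x^T Q x + c^T x + lambda^T (A x - b)
Stationarity (grad_x L = 0): Q x + c + A^T lambda = 0.
Primal feasibility: A x = b.

This gives the KKT block system:
  [ Q   A^T ] [ x     ]   [-c ]
  [ A    0  ] [ lambda ] = [ b ]

Solving the linear system:
  x*      = (0.8739, 0.3782)
  lambda* = (0.7815)
  f(x*)   = -0.4454

x* = (0.8739, 0.3782), lambda* = (0.7815)


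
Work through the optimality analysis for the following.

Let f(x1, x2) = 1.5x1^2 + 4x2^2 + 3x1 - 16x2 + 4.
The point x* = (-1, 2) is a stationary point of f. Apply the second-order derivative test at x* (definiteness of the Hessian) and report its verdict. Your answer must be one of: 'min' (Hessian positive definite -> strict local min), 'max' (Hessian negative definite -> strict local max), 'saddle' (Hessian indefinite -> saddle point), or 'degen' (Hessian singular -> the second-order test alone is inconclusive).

Compute the Hessian H = grad^2 f:
  H = [[3, 0], [0, 8]]
Verify stationarity: grad f(x*) = H x* + g = (0, 0).
Eigenvalues of H: 3, 8.
Both eigenvalues > 0, so H is positive definite -> x* is a strict local min.

min


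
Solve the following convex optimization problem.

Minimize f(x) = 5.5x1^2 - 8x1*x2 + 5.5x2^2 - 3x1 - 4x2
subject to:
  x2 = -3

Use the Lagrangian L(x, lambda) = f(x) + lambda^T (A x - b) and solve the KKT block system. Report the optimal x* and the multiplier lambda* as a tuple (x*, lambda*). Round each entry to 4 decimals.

Form the Lagrangian:
  L(x, lambda) = (1/2) x^T Q x + c^T x + lambda^T (A x - b)
Stationarity (grad_x L = 0): Q x + c + A^T lambda = 0.
Primal feasibility: A x = b.

This gives the KKT block system:
  [ Q   A^T ] [ x     ]   [-c ]
  [ A    0  ] [ lambda ] = [ b ]

Solving the linear system:
  x*      = (-1.9091, -3)
  lambda* = (21.7273)
  f(x*)   = 41.4545

x* = (-1.9091, -3), lambda* = (21.7273)


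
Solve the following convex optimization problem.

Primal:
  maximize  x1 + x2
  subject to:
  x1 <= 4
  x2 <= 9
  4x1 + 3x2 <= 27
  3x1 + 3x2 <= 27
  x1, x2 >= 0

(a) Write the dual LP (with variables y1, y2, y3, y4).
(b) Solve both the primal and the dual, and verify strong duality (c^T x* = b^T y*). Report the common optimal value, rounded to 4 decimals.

The standard primal-dual pair for 'max c^T x s.t. A x <= b, x >= 0' is:
  Dual:  min b^T y  s.t.  A^T y >= c,  y >= 0.

So the dual LP is:
  minimize  4y1 + 9y2 + 27y3 + 27y4
  subject to:
    y1 + 4y3 + 3y4 >= 1
    y2 + 3y3 + 3y4 >= 1
    y1, y2, y3, y4 >= 0

Solving the primal: x* = (0, 9).
  primal value c^T x* = 9.
Solving the dual: y* = (0, 0, 0, 0.3333).
  dual value b^T y* = 9.
Strong duality: c^T x* = b^T y*. Confirmed.

9


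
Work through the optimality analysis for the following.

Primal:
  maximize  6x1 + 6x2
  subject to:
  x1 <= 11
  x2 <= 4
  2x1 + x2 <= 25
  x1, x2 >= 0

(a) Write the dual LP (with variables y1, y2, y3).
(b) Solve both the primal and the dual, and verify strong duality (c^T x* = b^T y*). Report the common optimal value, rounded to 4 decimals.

The standard primal-dual pair for 'max c^T x s.t. A x <= b, x >= 0' is:
  Dual:  min b^T y  s.t.  A^T y >= c,  y >= 0.

So the dual LP is:
  minimize  11y1 + 4y2 + 25y3
  subject to:
    y1 + 2y3 >= 6
    y2 + y3 >= 6
    y1, y2, y3 >= 0

Solving the primal: x* = (10.5, 4).
  primal value c^T x* = 87.
Solving the dual: y* = (0, 3, 3).
  dual value b^T y* = 87.
Strong duality: c^T x* = b^T y*. Confirmed.

87


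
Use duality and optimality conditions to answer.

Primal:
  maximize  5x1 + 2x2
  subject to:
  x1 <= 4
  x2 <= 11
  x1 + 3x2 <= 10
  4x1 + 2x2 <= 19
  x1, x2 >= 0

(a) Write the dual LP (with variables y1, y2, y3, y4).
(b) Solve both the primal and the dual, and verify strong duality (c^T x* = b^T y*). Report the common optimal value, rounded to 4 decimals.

The standard primal-dual pair for 'max c^T x s.t. A x <= b, x >= 0' is:
  Dual:  min b^T y  s.t.  A^T y >= c,  y >= 0.

So the dual LP is:
  minimize  4y1 + 11y2 + 10y3 + 19y4
  subject to:
    y1 + y3 + 4y4 >= 5
    y2 + 3y3 + 2y4 >= 2
    y1, y2, y3, y4 >= 0

Solving the primal: x* = (4, 1.5).
  primal value c^T x* = 23.
Solving the dual: y* = (1, 0, 0, 1).
  dual value b^T y* = 23.
Strong duality: c^T x* = b^T y*. Confirmed.

23


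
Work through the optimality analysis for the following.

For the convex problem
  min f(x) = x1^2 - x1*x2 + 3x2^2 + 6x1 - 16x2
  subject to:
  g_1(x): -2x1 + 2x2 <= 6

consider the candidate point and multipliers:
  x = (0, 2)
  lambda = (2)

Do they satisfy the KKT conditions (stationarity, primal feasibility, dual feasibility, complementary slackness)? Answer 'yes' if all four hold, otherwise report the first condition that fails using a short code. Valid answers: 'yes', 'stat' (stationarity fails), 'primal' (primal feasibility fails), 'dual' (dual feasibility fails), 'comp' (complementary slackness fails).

Gradient of f: grad f(x) = Q x + c = (4, -4)
Constraint values g_i(x) = a_i^T x - b_i:
  g_1((0, 2)) = -2
Stationarity residual: grad f(x) + sum_i lambda_i a_i = (0, 0)
  -> stationarity OK
Primal feasibility (all g_i <= 0): OK
Dual feasibility (all lambda_i >= 0): OK
Complementary slackness (lambda_i * g_i(x) = 0 for all i): FAILS

Verdict: the first failing condition is complementary_slackness -> comp.

comp


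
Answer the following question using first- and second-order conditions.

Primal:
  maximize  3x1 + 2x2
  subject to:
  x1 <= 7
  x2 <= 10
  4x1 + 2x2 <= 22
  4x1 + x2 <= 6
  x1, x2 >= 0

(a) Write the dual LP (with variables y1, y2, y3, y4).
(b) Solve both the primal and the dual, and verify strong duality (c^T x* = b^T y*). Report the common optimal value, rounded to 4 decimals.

The standard primal-dual pair for 'max c^T x s.t. A x <= b, x >= 0' is:
  Dual:  min b^T y  s.t.  A^T y >= c,  y >= 0.

So the dual LP is:
  minimize  7y1 + 10y2 + 22y3 + 6y4
  subject to:
    y1 + 4y3 + 4y4 >= 3
    y2 + 2y3 + y4 >= 2
    y1, y2, y3, y4 >= 0

Solving the primal: x* = (0, 6).
  primal value c^T x* = 12.
Solving the dual: y* = (0, 0, 0, 2).
  dual value b^T y* = 12.
Strong duality: c^T x* = b^T y*. Confirmed.

12


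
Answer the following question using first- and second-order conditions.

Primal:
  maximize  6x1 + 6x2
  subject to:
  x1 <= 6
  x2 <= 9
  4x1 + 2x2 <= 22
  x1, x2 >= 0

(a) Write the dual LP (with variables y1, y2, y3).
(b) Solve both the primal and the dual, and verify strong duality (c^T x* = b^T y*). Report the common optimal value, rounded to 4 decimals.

The standard primal-dual pair for 'max c^T x s.t. A x <= b, x >= 0' is:
  Dual:  min b^T y  s.t.  A^T y >= c,  y >= 0.

So the dual LP is:
  minimize  6y1 + 9y2 + 22y3
  subject to:
    y1 + 4y3 >= 6
    y2 + 2y3 >= 6
    y1, y2, y3 >= 0

Solving the primal: x* = (1, 9).
  primal value c^T x* = 60.
Solving the dual: y* = (0, 3, 1.5).
  dual value b^T y* = 60.
Strong duality: c^T x* = b^T y*. Confirmed.

60


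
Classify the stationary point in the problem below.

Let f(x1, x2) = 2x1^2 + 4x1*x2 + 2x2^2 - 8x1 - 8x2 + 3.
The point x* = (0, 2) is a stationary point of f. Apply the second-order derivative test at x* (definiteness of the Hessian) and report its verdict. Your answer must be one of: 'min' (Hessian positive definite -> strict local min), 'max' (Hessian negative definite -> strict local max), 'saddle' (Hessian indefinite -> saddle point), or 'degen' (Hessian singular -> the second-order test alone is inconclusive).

Compute the Hessian H = grad^2 f:
  H = [[4, 4], [4, 4]]
Verify stationarity: grad f(x*) = H x* + g = (0, 0).
Eigenvalues of H: 0, 8.
H has a zero eigenvalue (singular; positive semidefinite but not definite), so H is neither positive definite, negative definite, nor indefinite. The second-order test alone is inconclusive -> degen.
(Indeed, f is constant along the null direction of H through x*, so x* is not a strict local extremum.)

degen


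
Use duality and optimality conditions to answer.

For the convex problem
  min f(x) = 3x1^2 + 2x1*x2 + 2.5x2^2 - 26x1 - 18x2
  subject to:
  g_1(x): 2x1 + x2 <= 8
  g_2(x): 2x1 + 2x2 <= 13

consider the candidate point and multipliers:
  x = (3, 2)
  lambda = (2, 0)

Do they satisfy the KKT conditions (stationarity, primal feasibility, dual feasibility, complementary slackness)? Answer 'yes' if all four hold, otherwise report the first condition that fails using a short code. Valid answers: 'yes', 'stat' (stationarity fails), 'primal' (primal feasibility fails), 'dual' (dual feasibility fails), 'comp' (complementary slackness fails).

Gradient of f: grad f(x) = Q x + c = (-4, -2)
Constraint values g_i(x) = a_i^T x - b_i:
  g_1((3, 2)) = 0
  g_2((3, 2)) = -3
Stationarity residual: grad f(x) + sum_i lambda_i a_i = (0, 0)
  -> stationarity OK
Primal feasibility (all g_i <= 0): OK
Dual feasibility (all lambda_i >= 0): OK
Complementary slackness (lambda_i * g_i(x) = 0 for all i): OK

Verdict: yes, KKT holds.

yes


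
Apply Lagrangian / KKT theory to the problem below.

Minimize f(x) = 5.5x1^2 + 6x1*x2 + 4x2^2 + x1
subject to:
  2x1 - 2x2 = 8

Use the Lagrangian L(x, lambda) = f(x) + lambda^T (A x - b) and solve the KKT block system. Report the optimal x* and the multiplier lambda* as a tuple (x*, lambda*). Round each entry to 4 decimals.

Form the Lagrangian:
  L(x, lambda) = (1/2) x^T Q x + c^T x + lambda^T (A x - b)
Stationarity (grad_x L = 0): Q x + c + A^T lambda = 0.
Primal feasibility: A x = b.

This gives the KKT block system:
  [ Q   A^T ] [ x     ]   [-c ]
  [ A    0  ] [ lambda ] = [ b ]

Solving the linear system:
  x*      = (1.7742, -2.2258)
  lambda* = (-3.5806)
  f(x*)   = 15.2097

x* = (1.7742, -2.2258), lambda* = (-3.5806)


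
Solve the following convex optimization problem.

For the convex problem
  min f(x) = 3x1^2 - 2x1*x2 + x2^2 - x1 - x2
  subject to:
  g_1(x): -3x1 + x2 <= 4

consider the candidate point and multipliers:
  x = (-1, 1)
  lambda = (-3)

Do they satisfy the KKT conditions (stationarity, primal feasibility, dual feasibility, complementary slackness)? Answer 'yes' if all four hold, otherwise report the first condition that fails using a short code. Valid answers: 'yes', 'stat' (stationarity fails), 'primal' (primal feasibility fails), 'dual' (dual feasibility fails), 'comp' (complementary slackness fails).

Gradient of f: grad f(x) = Q x + c = (-9, 3)
Constraint values g_i(x) = a_i^T x - b_i:
  g_1((-1, 1)) = 0
Stationarity residual: grad f(x) + sum_i lambda_i a_i = (0, 0)
  -> stationarity OK
Primal feasibility (all g_i <= 0): OK
Dual feasibility (all lambda_i >= 0): FAILS
Complementary slackness (lambda_i * g_i(x) = 0 for all i): OK

Verdict: the first failing condition is dual_feasibility -> dual.

dual


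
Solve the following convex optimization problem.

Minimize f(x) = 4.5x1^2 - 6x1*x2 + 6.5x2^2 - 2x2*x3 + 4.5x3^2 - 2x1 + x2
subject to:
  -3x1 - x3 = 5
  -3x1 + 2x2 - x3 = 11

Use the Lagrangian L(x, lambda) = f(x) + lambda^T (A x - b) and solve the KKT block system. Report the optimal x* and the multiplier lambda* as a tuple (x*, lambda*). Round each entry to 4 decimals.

Form the Lagrangian:
  L(x, lambda) = (1/2) x^T Q x + c^T x + lambda^T (A x - b)
Stationarity (grad_x L = 0): Q x + c + A^T lambda = 0.
Primal feasibility: A x = b.

This gives the KKT block system:
  [ Q   A^T ] [ x     ]   [-c ]
  [ A    0  ] [ lambda ] = [ b ]

Solving the linear system:
  x*      = (-1.4778, 3, -0.5667)
  lambda* = (13.9, -25)
  f(x*)   = 105.7278

x* = (-1.4778, 3, -0.5667), lambda* = (13.9, -25)


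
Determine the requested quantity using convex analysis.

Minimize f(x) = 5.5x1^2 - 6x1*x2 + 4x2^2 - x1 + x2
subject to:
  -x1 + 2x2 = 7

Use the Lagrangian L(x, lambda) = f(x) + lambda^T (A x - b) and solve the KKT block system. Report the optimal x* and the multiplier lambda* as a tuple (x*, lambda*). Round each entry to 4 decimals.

Form the Lagrangian:
  L(x, lambda) = (1/2) x^T Q x + c^T x + lambda^T (A x - b)
Stationarity (grad_x L = 0): Q x + c + A^T lambda = 0.
Primal feasibility: A x = b.

This gives the KKT block system:
  [ Q   A^T ] [ x     ]   [-c ]
  [ A    0  ] [ lambda ] = [ b ]

Solving the linear system:
  x*      = (1.0714, 4.0357)
  lambda* = (-13.4286)
  f(x*)   = 48.4821

x* = (1.0714, 4.0357), lambda* = (-13.4286)


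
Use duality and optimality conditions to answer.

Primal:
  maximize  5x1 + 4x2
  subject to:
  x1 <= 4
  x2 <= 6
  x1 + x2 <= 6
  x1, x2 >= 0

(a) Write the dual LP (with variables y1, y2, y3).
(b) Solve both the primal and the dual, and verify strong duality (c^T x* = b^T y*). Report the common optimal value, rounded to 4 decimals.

The standard primal-dual pair for 'max c^T x s.t. A x <= b, x >= 0' is:
  Dual:  min b^T y  s.t.  A^T y >= c,  y >= 0.

So the dual LP is:
  minimize  4y1 + 6y2 + 6y3
  subject to:
    y1 + y3 >= 5
    y2 + y3 >= 4
    y1, y2, y3 >= 0

Solving the primal: x* = (4, 2).
  primal value c^T x* = 28.
Solving the dual: y* = (1, 0, 4).
  dual value b^T y* = 28.
Strong duality: c^T x* = b^T y*. Confirmed.

28


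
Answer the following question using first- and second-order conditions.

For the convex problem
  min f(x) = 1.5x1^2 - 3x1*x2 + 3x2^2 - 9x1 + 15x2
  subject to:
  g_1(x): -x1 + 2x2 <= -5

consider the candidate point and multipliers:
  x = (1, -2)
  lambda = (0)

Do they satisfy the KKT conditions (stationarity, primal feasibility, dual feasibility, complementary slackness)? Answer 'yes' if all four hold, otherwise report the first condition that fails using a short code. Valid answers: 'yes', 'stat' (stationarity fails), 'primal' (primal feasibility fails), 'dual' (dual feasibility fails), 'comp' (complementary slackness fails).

Gradient of f: grad f(x) = Q x + c = (0, 0)
Constraint values g_i(x) = a_i^T x - b_i:
  g_1((1, -2)) = 0
Stationarity residual: grad f(x) + sum_i lambda_i a_i = (0, 0)
  -> stationarity OK
Primal feasibility (all g_i <= 0): OK
Dual feasibility (all lambda_i >= 0): OK
Complementary slackness (lambda_i * g_i(x) = 0 for all i): OK

Verdict: yes, KKT holds.

yes


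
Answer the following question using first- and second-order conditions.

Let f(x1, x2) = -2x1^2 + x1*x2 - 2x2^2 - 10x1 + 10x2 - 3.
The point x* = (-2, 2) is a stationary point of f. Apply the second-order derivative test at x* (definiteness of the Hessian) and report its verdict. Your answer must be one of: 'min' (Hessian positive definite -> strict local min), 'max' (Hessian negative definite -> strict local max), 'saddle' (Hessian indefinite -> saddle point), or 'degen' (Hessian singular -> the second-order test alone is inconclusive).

Compute the Hessian H = grad^2 f:
  H = [[-4, 1], [1, -4]]
Verify stationarity: grad f(x*) = H x* + g = (0, 0).
Eigenvalues of H: -5, -3.
Both eigenvalues < 0, so H is negative definite -> x* is a strict local max.

max


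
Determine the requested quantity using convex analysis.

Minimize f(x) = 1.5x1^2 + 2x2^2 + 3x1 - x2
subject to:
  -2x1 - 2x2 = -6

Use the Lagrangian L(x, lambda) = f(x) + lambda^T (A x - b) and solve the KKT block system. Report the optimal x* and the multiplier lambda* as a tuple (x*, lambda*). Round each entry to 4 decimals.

Form the Lagrangian:
  L(x, lambda) = (1/2) x^T Q x + c^T x + lambda^T (A x - b)
Stationarity (grad_x L = 0): Q x + c + A^T lambda = 0.
Primal feasibility: A x = b.

This gives the KKT block system:
  [ Q   A^T ] [ x     ]   [-c ]
  [ A    0  ] [ lambda ] = [ b ]

Solving the linear system:
  x*      = (1.1429, 1.8571)
  lambda* = (3.2143)
  f(x*)   = 10.4286

x* = (1.1429, 1.8571), lambda* = (3.2143)


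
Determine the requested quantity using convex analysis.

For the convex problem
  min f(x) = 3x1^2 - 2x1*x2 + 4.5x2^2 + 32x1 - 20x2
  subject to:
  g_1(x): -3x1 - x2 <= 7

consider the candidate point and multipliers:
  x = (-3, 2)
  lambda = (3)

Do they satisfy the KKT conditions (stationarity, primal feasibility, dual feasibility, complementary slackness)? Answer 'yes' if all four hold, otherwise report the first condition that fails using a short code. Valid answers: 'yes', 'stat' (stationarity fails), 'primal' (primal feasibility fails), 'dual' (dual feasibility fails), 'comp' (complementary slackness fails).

Gradient of f: grad f(x) = Q x + c = (10, 4)
Constraint values g_i(x) = a_i^T x - b_i:
  g_1((-3, 2)) = 0
Stationarity residual: grad f(x) + sum_i lambda_i a_i = (1, 1)
  -> stationarity FAILS
Primal feasibility (all g_i <= 0): OK
Dual feasibility (all lambda_i >= 0): OK
Complementary slackness (lambda_i * g_i(x) = 0 for all i): OK

Verdict: the first failing condition is stationarity -> stat.

stat


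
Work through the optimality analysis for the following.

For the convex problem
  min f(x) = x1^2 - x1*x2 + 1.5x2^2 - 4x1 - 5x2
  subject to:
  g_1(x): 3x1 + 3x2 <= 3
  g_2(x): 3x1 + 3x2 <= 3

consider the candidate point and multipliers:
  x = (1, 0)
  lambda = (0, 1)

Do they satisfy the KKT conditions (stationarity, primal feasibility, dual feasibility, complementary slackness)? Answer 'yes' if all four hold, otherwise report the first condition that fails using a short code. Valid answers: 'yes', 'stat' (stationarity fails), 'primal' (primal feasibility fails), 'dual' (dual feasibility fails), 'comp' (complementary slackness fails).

Gradient of f: grad f(x) = Q x + c = (-2, -6)
Constraint values g_i(x) = a_i^T x - b_i:
  g_1((1, 0)) = 0
  g_2((1, 0)) = 0
Stationarity residual: grad f(x) + sum_i lambda_i a_i = (1, -3)
  -> stationarity FAILS
Primal feasibility (all g_i <= 0): OK
Dual feasibility (all lambda_i >= 0): OK
Complementary slackness (lambda_i * g_i(x) = 0 for all i): OK

Verdict: the first failing condition is stationarity -> stat.

stat


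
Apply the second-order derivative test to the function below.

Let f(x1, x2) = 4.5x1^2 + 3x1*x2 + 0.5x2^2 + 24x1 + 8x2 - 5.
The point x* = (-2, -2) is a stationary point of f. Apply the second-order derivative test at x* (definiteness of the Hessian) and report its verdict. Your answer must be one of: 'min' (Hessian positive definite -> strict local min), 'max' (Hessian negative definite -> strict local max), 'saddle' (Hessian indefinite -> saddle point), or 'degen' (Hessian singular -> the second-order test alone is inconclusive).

Compute the Hessian H = grad^2 f:
  H = [[9, 3], [3, 1]]
Verify stationarity: grad f(x*) = H x* + g = (0, 0).
Eigenvalues of H: 0, 10.
H has a zero eigenvalue (singular; positive semidefinite but not definite), so H is neither positive definite, negative definite, nor indefinite. The second-order test alone is inconclusive -> degen.
(Indeed, f is constant along the null direction of H through x*, so x* is not a strict local extremum.)

degen


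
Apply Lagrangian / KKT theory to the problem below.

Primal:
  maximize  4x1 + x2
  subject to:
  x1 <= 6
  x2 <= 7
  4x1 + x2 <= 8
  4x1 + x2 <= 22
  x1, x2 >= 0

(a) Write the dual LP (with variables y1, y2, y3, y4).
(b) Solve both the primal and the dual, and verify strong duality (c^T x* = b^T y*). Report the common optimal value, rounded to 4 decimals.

The standard primal-dual pair for 'max c^T x s.t. A x <= b, x >= 0' is:
  Dual:  min b^T y  s.t.  A^T y >= c,  y >= 0.

So the dual LP is:
  minimize  6y1 + 7y2 + 8y3 + 22y4
  subject to:
    y1 + 4y3 + 4y4 >= 4
    y2 + y3 + y4 >= 1
    y1, y2, y3, y4 >= 0

Solving the primal: x* = (2, 0).
  primal value c^T x* = 8.
Solving the dual: y* = (0, 0, 1, 0).
  dual value b^T y* = 8.
Strong duality: c^T x* = b^T y*. Confirmed.

8


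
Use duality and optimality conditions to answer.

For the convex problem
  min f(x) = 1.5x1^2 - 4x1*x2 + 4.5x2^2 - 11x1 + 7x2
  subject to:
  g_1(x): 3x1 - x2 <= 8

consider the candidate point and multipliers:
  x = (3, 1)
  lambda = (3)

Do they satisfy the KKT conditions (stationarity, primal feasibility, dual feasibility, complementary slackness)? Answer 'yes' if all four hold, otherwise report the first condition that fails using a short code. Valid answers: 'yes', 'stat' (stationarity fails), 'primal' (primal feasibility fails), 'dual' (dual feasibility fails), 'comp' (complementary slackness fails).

Gradient of f: grad f(x) = Q x + c = (-6, 4)
Constraint values g_i(x) = a_i^T x - b_i:
  g_1((3, 1)) = 0
Stationarity residual: grad f(x) + sum_i lambda_i a_i = (3, 1)
  -> stationarity FAILS
Primal feasibility (all g_i <= 0): OK
Dual feasibility (all lambda_i >= 0): OK
Complementary slackness (lambda_i * g_i(x) = 0 for all i): OK

Verdict: the first failing condition is stationarity -> stat.

stat


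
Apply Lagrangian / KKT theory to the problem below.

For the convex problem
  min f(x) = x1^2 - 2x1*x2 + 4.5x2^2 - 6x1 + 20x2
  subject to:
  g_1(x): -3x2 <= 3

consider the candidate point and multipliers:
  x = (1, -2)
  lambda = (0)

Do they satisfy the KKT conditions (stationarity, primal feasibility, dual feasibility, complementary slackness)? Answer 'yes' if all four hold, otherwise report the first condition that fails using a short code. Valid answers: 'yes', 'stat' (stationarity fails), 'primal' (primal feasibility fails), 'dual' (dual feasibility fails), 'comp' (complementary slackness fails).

Gradient of f: grad f(x) = Q x + c = (0, 0)
Constraint values g_i(x) = a_i^T x - b_i:
  g_1((1, -2)) = 3
Stationarity residual: grad f(x) + sum_i lambda_i a_i = (0, 0)
  -> stationarity OK
Primal feasibility (all g_i <= 0): FAILS
Dual feasibility (all lambda_i >= 0): OK
Complementary slackness (lambda_i * g_i(x) = 0 for all i): OK

Verdict: the first failing condition is primal_feasibility -> primal.

primal


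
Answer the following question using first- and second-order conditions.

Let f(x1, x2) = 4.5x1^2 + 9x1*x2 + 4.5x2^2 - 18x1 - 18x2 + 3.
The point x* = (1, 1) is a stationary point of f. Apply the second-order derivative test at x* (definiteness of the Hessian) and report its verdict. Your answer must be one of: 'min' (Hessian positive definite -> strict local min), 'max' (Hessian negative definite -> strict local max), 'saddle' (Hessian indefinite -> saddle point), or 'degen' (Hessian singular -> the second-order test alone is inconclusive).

Compute the Hessian H = grad^2 f:
  H = [[9, 9], [9, 9]]
Verify stationarity: grad f(x*) = H x* + g = (0, 0).
Eigenvalues of H: 0, 18.
H has a zero eigenvalue (singular; positive semidefinite but not definite), so H is neither positive definite, negative definite, nor indefinite. The second-order test alone is inconclusive -> degen.
(Indeed, f is constant along the null direction of H through x*, so x* is not a strict local extremum.)

degen


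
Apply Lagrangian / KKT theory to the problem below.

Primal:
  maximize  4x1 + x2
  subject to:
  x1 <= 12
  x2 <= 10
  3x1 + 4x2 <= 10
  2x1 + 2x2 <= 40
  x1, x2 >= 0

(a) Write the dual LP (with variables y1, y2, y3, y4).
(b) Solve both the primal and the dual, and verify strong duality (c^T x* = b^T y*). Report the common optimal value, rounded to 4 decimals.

The standard primal-dual pair for 'max c^T x s.t. A x <= b, x >= 0' is:
  Dual:  min b^T y  s.t.  A^T y >= c,  y >= 0.

So the dual LP is:
  minimize  12y1 + 10y2 + 10y3 + 40y4
  subject to:
    y1 + 3y3 + 2y4 >= 4
    y2 + 4y3 + 2y4 >= 1
    y1, y2, y3, y4 >= 0

Solving the primal: x* = (3.3333, 0).
  primal value c^T x* = 13.3333.
Solving the dual: y* = (0, 0, 1.3333, 0).
  dual value b^T y* = 13.3333.
Strong duality: c^T x* = b^T y*. Confirmed.

13.3333


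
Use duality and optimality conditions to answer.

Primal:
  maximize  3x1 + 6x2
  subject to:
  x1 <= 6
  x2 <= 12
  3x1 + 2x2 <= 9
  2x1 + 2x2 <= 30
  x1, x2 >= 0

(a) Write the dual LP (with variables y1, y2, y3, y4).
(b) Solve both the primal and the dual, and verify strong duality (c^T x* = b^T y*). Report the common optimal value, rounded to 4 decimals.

The standard primal-dual pair for 'max c^T x s.t. A x <= b, x >= 0' is:
  Dual:  min b^T y  s.t.  A^T y >= c,  y >= 0.

So the dual LP is:
  minimize  6y1 + 12y2 + 9y3 + 30y4
  subject to:
    y1 + 3y3 + 2y4 >= 3
    y2 + 2y3 + 2y4 >= 6
    y1, y2, y3, y4 >= 0

Solving the primal: x* = (0, 4.5).
  primal value c^T x* = 27.
Solving the dual: y* = (0, 0, 3, 0).
  dual value b^T y* = 27.
Strong duality: c^T x* = b^T y*. Confirmed.

27


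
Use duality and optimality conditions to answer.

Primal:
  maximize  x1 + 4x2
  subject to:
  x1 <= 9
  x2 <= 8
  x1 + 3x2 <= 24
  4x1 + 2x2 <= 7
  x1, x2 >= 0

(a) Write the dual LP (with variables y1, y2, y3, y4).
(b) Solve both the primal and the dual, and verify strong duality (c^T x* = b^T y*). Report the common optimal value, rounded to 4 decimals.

The standard primal-dual pair for 'max c^T x s.t. A x <= b, x >= 0' is:
  Dual:  min b^T y  s.t.  A^T y >= c,  y >= 0.

So the dual LP is:
  minimize  9y1 + 8y2 + 24y3 + 7y4
  subject to:
    y1 + y3 + 4y4 >= 1
    y2 + 3y3 + 2y4 >= 4
    y1, y2, y3, y4 >= 0

Solving the primal: x* = (0, 3.5).
  primal value c^T x* = 14.
Solving the dual: y* = (0, 0, 0, 2).
  dual value b^T y* = 14.
Strong duality: c^T x* = b^T y*. Confirmed.

14


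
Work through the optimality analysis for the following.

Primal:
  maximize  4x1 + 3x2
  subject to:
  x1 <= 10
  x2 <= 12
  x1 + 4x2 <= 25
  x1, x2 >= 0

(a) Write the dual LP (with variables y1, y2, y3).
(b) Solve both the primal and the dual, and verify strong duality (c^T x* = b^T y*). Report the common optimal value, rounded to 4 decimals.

The standard primal-dual pair for 'max c^T x s.t. A x <= b, x >= 0' is:
  Dual:  min b^T y  s.t.  A^T y >= c,  y >= 0.

So the dual LP is:
  minimize  10y1 + 12y2 + 25y3
  subject to:
    y1 + y3 >= 4
    y2 + 4y3 >= 3
    y1, y2, y3 >= 0

Solving the primal: x* = (10, 3.75).
  primal value c^T x* = 51.25.
Solving the dual: y* = (3.25, 0, 0.75).
  dual value b^T y* = 51.25.
Strong duality: c^T x* = b^T y*. Confirmed.

51.25


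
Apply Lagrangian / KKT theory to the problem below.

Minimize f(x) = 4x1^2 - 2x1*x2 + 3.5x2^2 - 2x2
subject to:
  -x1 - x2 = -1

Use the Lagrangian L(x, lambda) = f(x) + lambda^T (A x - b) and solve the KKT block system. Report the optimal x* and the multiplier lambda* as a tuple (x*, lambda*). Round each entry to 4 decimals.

Form the Lagrangian:
  L(x, lambda) = (1/2) x^T Q x + c^T x + lambda^T (A x - b)
Stationarity (grad_x L = 0): Q x + c + A^T lambda = 0.
Primal feasibility: A x = b.

This gives the KKT block system:
  [ Q   A^T ] [ x     ]   [-c ]
  [ A    0  ] [ lambda ] = [ b ]

Solving the linear system:
  x*      = (0.3684, 0.6316)
  lambda* = (1.6842)
  f(x*)   = 0.2105

x* = (0.3684, 0.6316), lambda* = (1.6842)


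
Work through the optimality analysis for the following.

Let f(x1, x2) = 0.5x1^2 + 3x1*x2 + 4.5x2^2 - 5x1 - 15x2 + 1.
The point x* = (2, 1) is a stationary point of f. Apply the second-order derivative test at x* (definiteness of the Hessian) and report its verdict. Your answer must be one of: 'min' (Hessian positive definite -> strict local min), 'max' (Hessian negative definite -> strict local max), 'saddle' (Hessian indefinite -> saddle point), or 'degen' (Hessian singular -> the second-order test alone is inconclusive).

Compute the Hessian H = grad^2 f:
  H = [[1, 3], [3, 9]]
Verify stationarity: grad f(x*) = H x* + g = (0, 0).
Eigenvalues of H: 0, 10.
H has a zero eigenvalue (singular; positive semidefinite but not definite), so H is neither positive definite, negative definite, nor indefinite. The second-order test alone is inconclusive -> degen.
(Indeed, f is constant along the null direction of H through x*, so x* is not a strict local extremum.)

degen


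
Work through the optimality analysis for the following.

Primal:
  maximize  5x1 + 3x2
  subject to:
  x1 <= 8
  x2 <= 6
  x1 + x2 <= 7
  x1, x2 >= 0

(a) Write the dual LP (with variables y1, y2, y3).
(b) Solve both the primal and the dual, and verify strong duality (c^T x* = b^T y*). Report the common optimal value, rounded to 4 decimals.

The standard primal-dual pair for 'max c^T x s.t. A x <= b, x >= 0' is:
  Dual:  min b^T y  s.t.  A^T y >= c,  y >= 0.

So the dual LP is:
  minimize  8y1 + 6y2 + 7y3
  subject to:
    y1 + y3 >= 5
    y2 + y3 >= 3
    y1, y2, y3 >= 0

Solving the primal: x* = (7, 0).
  primal value c^T x* = 35.
Solving the dual: y* = (0, 0, 5).
  dual value b^T y* = 35.
Strong duality: c^T x* = b^T y*. Confirmed.

35


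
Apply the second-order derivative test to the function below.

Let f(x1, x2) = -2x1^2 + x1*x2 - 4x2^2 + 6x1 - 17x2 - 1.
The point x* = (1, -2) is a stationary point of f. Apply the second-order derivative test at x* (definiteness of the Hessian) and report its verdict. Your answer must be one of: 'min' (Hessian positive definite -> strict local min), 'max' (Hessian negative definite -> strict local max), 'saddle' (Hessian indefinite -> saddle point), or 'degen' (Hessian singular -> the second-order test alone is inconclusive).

Compute the Hessian H = grad^2 f:
  H = [[-4, 1], [1, -8]]
Verify stationarity: grad f(x*) = H x* + g = (0, 0).
Eigenvalues of H: -8.2361, -3.7639.
Both eigenvalues < 0, so H is negative definite -> x* is a strict local max.

max


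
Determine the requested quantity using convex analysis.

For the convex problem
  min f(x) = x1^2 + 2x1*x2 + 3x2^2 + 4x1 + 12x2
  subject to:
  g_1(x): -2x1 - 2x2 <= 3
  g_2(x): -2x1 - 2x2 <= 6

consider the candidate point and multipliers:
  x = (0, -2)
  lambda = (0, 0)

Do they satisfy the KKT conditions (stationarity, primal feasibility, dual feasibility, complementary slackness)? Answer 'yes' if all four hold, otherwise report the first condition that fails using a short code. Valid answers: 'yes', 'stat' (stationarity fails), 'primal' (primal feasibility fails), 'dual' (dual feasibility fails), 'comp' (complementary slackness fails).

Gradient of f: grad f(x) = Q x + c = (0, 0)
Constraint values g_i(x) = a_i^T x - b_i:
  g_1((0, -2)) = 1
  g_2((0, -2)) = -2
Stationarity residual: grad f(x) + sum_i lambda_i a_i = (0, 0)
  -> stationarity OK
Primal feasibility (all g_i <= 0): FAILS
Dual feasibility (all lambda_i >= 0): OK
Complementary slackness (lambda_i * g_i(x) = 0 for all i): OK

Verdict: the first failing condition is primal_feasibility -> primal.

primal


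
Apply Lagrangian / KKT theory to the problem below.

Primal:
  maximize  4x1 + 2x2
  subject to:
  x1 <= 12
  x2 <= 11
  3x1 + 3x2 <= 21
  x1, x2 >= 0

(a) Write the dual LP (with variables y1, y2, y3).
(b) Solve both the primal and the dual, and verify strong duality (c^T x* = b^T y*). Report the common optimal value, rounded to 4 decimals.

The standard primal-dual pair for 'max c^T x s.t. A x <= b, x >= 0' is:
  Dual:  min b^T y  s.t.  A^T y >= c,  y >= 0.

So the dual LP is:
  minimize  12y1 + 11y2 + 21y3
  subject to:
    y1 + 3y3 >= 4
    y2 + 3y3 >= 2
    y1, y2, y3 >= 0

Solving the primal: x* = (7, 0).
  primal value c^T x* = 28.
Solving the dual: y* = (0, 0, 1.3333).
  dual value b^T y* = 28.
Strong duality: c^T x* = b^T y*. Confirmed.

28


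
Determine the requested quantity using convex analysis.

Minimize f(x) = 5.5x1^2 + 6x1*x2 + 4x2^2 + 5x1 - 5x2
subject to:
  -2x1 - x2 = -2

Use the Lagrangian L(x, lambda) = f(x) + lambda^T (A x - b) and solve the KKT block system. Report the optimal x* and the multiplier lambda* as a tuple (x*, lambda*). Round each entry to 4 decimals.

Form the Lagrangian:
  L(x, lambda) = (1/2) x^T Q x + c^T x + lambda^T (A x - b)
Stationarity (grad_x L = 0): Q x + c + A^T lambda = 0.
Primal feasibility: A x = b.

This gives the KKT block system:
  [ Q   A^T ] [ x     ]   [-c ]
  [ A    0  ] [ lambda ] = [ b ]

Solving the linear system:
  x*      = (0.2632, 1.4737)
  lambda* = (8.3684)
  f(x*)   = 5.3421

x* = (0.2632, 1.4737), lambda* = (8.3684)


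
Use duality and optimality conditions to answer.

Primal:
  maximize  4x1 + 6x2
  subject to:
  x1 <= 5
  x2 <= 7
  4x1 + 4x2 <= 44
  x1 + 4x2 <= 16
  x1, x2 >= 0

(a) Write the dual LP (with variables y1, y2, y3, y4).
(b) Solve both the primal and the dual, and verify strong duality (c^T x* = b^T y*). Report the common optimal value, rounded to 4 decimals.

The standard primal-dual pair for 'max c^T x s.t. A x <= b, x >= 0' is:
  Dual:  min b^T y  s.t.  A^T y >= c,  y >= 0.

So the dual LP is:
  minimize  5y1 + 7y2 + 44y3 + 16y4
  subject to:
    y1 + 4y3 + y4 >= 4
    y2 + 4y3 + 4y4 >= 6
    y1, y2, y3, y4 >= 0

Solving the primal: x* = (5, 2.75).
  primal value c^T x* = 36.5.
Solving the dual: y* = (2.5, 0, 0, 1.5).
  dual value b^T y* = 36.5.
Strong duality: c^T x* = b^T y*. Confirmed.

36.5


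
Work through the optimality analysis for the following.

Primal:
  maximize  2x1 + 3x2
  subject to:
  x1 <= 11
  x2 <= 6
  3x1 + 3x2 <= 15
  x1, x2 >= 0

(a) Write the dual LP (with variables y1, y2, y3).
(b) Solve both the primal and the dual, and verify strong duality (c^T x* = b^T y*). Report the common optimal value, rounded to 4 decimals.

The standard primal-dual pair for 'max c^T x s.t. A x <= b, x >= 0' is:
  Dual:  min b^T y  s.t.  A^T y >= c,  y >= 0.

So the dual LP is:
  minimize  11y1 + 6y2 + 15y3
  subject to:
    y1 + 3y3 >= 2
    y2 + 3y3 >= 3
    y1, y2, y3 >= 0

Solving the primal: x* = (0, 5).
  primal value c^T x* = 15.
Solving the dual: y* = (0, 0, 1).
  dual value b^T y* = 15.
Strong duality: c^T x* = b^T y*. Confirmed.

15


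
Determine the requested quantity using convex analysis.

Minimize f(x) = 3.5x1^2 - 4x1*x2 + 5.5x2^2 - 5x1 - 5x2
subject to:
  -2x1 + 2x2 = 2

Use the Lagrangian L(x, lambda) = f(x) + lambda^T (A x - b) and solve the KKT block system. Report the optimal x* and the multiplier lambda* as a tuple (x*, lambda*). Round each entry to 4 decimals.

Form the Lagrangian:
  L(x, lambda) = (1/2) x^T Q x + c^T x + lambda^T (A x - b)
Stationarity (grad_x L = 0): Q x + c + A^T lambda = 0.
Primal feasibility: A x = b.

This gives the KKT block system:
  [ Q   A^T ] [ x     ]   [-c ]
  [ A    0  ] [ lambda ] = [ b ]

Solving the linear system:
  x*      = (0.3, 1.3)
  lambda* = (-4.05)
  f(x*)   = 0.05

x* = (0.3, 1.3), lambda* = (-4.05)


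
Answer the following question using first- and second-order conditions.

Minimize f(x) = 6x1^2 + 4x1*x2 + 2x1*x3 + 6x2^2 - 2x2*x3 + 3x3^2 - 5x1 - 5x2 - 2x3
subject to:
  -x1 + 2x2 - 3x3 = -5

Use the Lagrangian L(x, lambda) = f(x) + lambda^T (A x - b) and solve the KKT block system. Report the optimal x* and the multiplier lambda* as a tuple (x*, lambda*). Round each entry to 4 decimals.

Form the Lagrangian:
  L(x, lambda) = (1/2) x^T Q x + c^T x + lambda^T (A x - b)
Stationarity (grad_x L = 0): Q x + c + A^T lambda = 0.
Primal feasibility: A x = b.

This gives the KKT block system:
  [ Q   A^T ] [ x     ]   [-c ]
  [ A    0  ] [ lambda ] = [ b ]

Solving the linear system:
  x*      = (0.3327, 0.1206, 1.6362)
  lambda* = (2.7471)
  f(x*)   = 4.0982

x* = (0.3327, 0.1206, 1.6362), lambda* = (2.7471)


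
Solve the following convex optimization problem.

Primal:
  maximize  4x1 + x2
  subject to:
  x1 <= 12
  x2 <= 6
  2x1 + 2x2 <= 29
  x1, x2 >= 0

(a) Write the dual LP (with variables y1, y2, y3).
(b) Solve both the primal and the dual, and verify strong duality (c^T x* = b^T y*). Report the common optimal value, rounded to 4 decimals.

The standard primal-dual pair for 'max c^T x s.t. A x <= b, x >= 0' is:
  Dual:  min b^T y  s.t.  A^T y >= c,  y >= 0.

So the dual LP is:
  minimize  12y1 + 6y2 + 29y3
  subject to:
    y1 + 2y3 >= 4
    y2 + 2y3 >= 1
    y1, y2, y3 >= 0

Solving the primal: x* = (12, 2.5).
  primal value c^T x* = 50.5.
Solving the dual: y* = (3, 0, 0.5).
  dual value b^T y* = 50.5.
Strong duality: c^T x* = b^T y*. Confirmed.

50.5


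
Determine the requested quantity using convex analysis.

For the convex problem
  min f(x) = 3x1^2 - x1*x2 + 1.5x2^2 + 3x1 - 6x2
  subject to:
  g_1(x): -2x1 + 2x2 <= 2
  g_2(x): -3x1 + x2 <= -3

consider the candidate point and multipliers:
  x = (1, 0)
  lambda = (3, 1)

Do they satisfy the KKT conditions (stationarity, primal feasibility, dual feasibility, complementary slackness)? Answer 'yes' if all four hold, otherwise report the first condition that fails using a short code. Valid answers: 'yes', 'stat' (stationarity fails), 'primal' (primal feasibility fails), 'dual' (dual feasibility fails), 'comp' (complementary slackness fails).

Gradient of f: grad f(x) = Q x + c = (9, -7)
Constraint values g_i(x) = a_i^T x - b_i:
  g_1((1, 0)) = -4
  g_2((1, 0)) = 0
Stationarity residual: grad f(x) + sum_i lambda_i a_i = (0, 0)
  -> stationarity OK
Primal feasibility (all g_i <= 0): OK
Dual feasibility (all lambda_i >= 0): OK
Complementary slackness (lambda_i * g_i(x) = 0 for all i): FAILS

Verdict: the first failing condition is complementary_slackness -> comp.

comp
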